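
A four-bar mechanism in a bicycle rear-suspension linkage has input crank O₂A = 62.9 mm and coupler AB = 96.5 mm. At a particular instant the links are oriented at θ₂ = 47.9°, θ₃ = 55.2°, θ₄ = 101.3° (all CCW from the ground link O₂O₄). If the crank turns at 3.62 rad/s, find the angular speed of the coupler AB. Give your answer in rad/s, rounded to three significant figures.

2.63

ω₂ = 3.62 rad/s
Differentiating the loop-closure r₂e^{iθ₂}+r₃e^{iθ₃}=r₁+r₄e^{iθ₄} gives r₂ω₂e^{iθ₂}+r₃ω₃e^{iθ₃}=r₄ω₄e^{iθ₄}.
Eliminating the other unknown: ω₃ = r₂ω₂ sin(θ₄−θ₂) / [r₃ sin(θ₃−θ₄)].
Numerator sine = +0.80282; denominator sine = -0.72055.
Result = 0.0629·3.62·(+0.80282) / (0.0965·(-0.72055)) = -2.629 rad/s; magnitude 2.629 rad/s.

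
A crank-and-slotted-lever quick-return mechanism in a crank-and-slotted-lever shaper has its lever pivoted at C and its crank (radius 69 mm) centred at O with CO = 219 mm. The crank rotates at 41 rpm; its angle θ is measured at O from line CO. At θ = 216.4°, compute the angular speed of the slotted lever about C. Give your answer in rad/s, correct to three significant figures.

ω = 4.294 rad/s (from 41 rpm).
Crank pin A relative to C: A = (d + r cosθ, r sinθ); lever angle φ = atan2(r sinθ, d + r cosθ).
Differentiating tanφ: φ̇ = rω(d cosθ + r)/(d² + r² + 2dr cosθ).
d² + r² + 2dr cosθ = |CA|² = 0.0283965 m²;  d cosθ + r = -0.10727 m.
|ω_lever| = |0.069·4.294·-0.10727| / 0.0283965 = 1.1191 rad/s.

1.12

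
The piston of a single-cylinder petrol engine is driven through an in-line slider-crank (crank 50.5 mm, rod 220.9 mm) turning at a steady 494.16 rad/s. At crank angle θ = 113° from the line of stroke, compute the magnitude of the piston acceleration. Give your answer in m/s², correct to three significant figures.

ω = 494.2 rad/s
x(θ) = r cosθ + √(L² − r² sin²θ); with ω constant, a = ω²·d²x/dθ².
d²x/dθ² = −r cosθ − r²(cos2θ)/√u − r⁴ sin²2θ/(4u^{3/2}),  u = L² − r² sin²θ = 0.0466359 m².
Substituting r = 0.0505 m, L = 0.2209 m, θ = 113°: d²x/dθ² = +0.027852 m.
a = ω²·d²x/dθ² = (494.2)²·(+0.027852) = +6801.2 m/s²;  |a| = 6801.2 m/s².

6800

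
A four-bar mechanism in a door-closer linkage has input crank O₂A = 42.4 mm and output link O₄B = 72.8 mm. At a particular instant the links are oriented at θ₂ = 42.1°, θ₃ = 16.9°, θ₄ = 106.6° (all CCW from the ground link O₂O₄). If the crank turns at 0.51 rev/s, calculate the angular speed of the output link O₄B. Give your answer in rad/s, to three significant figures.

0.795

ω₂ = 3.204 rad/s (from 0.51 rev/s).
Differentiating the loop-closure r₂e^{iθ₂}+r₃e^{iθ₃}=r₁+r₄e^{iθ₄} gives r₂ω₂e^{iθ₂}+r₃ω₃e^{iθ₃}=r₄ω₄e^{iθ₄}.
Eliminating the other unknown: ω₄ = r₂ω₂ sin(θ₂−θ₃) / [r₄ sin(θ₄−θ₃)].
Numerator sine = +0.42578; denominator sine = +0.99999.
Result = 0.0424·3.204·(+0.42578) / (0.0728·(+0.99999)) = +0.79465 rad/s; magnitude 0.79465 rad/s.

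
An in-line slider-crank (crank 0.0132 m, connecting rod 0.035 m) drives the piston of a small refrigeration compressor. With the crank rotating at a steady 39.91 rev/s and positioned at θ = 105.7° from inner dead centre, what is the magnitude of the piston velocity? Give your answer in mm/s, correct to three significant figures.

ω = 2π·39.9 = 250.8 rad/s
For an in-line slider-crank, x = r cosθ + √(L² − r² sin²θ), so v = −rω sinθ·[1 + r cosθ/√(L² − r² sin²θ)].
With r = 0.0132 m, L = 0.035 m, θ = 105.7°: √(L² − r² sin²θ) = 0.032612 m.
v = −0.0132·250.8·0.96269·[1 + 0.0132·-0.27060/0.032612] = -2.8375 m/s.
|v| = 2.8375 m/s = 2837.5 mm/s.

2840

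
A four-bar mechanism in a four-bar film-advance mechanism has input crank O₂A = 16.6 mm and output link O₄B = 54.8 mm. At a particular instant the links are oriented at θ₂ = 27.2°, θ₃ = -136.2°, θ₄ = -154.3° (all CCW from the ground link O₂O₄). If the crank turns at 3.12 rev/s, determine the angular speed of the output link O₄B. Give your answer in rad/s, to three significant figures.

ω₂ = 19.6 rad/s (from 3.12 rev/s).
Differentiating the loop-closure r₂e^{iθ₂}+r₃e^{iθ₃}=r₁+r₄e^{iθ₄} gives r₂ω₂e^{iθ₂}+r₃ω₃e^{iθ₃}=r₄ω₄e^{iθ₄}.
Eliminating the other unknown: ω₄ = r₂ω₂ sin(θ₂−θ₃) / [r₄ sin(θ₄−θ₃)].
Numerator sine = +0.28569; denominator sine = -0.31068.
Result = 0.0166·19.6·(+0.28569) / (0.0548·(-0.31068)) = -5.4607 rad/s; magnitude 5.4607 rad/s.

5.46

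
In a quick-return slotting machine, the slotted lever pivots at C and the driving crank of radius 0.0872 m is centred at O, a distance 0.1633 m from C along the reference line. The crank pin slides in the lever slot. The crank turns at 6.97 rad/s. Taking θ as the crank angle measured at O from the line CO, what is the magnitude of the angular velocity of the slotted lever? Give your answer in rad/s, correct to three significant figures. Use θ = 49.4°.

ω = 6.97 rad/s
Crank pin A relative to C: A = (d + r cosθ, r sinθ); lever angle φ = atan2(r sinθ, d + r cosθ).
Differentiating tanφ: φ̇ = rω(d cosθ + r)/(d² + r² + 2dr cosθ).
d² + r² + 2dr cosθ = |CA|² = 0.0528045 m²;  d cosθ + r = +0.19347 m.
|ω_lever| = |0.0872·6.97·+0.19347| / 0.0528045 = 2.2269 rad/s.

2.23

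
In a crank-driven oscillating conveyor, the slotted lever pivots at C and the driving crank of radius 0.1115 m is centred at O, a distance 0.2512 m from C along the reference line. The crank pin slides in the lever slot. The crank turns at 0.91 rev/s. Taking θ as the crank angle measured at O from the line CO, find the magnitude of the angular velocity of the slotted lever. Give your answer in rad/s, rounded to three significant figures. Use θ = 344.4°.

1.74

ω = 5.718 rad/s (from 0.91 rev/s).
Crank pin A relative to C: A = (d + r cosθ, r sinθ); lever angle φ = atan2(r sinθ, d + r cosθ).
Differentiating tanφ: φ̇ = rω(d cosθ + r)/(d² + r² + 2dr cosθ).
d² + r² + 2dr cosθ = |CA|² = 0.129488 m²;  d cosθ + r = +0.35345 m.
|ω_lever| = |0.1115·5.718·+0.35345| / 0.129488 = 1.7402 rad/s.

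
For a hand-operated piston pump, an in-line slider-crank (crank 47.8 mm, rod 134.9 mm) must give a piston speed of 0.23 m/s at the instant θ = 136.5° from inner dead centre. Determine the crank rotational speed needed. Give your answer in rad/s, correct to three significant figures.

9.51

For an in-line slider-crank, |v_piston| = rω|sinθ|·[1 + r cosθ/√(L² − r² sin²θ)].
With r = 0.0478 m, L = 0.1349 m, θ = 136.5°: the bracketed kinematic factor |dx/dθ| = 0.024183 m.
ω = v/|dx/dθ| = 0.23/0.024183 = 9.5108 rad/s.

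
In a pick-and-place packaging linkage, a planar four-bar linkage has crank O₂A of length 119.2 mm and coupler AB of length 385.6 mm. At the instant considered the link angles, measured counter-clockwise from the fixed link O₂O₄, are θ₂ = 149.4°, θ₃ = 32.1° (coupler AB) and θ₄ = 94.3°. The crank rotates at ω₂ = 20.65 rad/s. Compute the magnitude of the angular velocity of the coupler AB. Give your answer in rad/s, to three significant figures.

5.92

ω₂ = 20.65 rad/s
Differentiating the loop-closure r₂e^{iθ₂}+r₃e^{iθ₃}=r₁+r₄e^{iθ₄} gives r₂ω₂e^{iθ₂}+r₃ω₃e^{iθ₃}=r₄ω₄e^{iθ₄}.
Eliminating the other unknown: ω₃ = r₂ω₂ sin(θ₄−θ₂) / [r₃ sin(θ₃−θ₄)].
Numerator sine = -0.82015; denominator sine = -0.88458.
Result = 0.1192·20.65·(-0.82015) / (0.3856·(-0.88458)) = +5.9186 rad/s; magnitude 5.9186 rad/s.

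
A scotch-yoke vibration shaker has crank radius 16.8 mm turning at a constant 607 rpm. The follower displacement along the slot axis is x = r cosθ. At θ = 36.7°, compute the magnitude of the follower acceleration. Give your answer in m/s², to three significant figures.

ω = 63.56 rad/s (from 607 rpm).
x = r cosθ ⇒ ẍ = −rω² cosθ (ω constant).
|a| = rω²|cosθ| = 0.0168·(63.56)²·|cos 36.7°| = 54.425 m/s².

54.4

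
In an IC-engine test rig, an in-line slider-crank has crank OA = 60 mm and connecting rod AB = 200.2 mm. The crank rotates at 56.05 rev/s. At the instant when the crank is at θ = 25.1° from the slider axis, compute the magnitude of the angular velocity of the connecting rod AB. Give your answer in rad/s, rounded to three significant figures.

96.4

ω = 352.2 rad/s (converted from 56.05 rev/s).
The rod makes angle φ with the slider axis where L sinφ = r sinθ; differentiating, L cosφ·φ̇ = r ω cosθ.
L cosφ = √(L² − r² sin²θ) = 0.19858 m.
|ω_rod| = r ω |cosθ| / √(L² − r² sin²θ) = 0.06·352.2·0.90557/0.19858 = 96.361 rad/s.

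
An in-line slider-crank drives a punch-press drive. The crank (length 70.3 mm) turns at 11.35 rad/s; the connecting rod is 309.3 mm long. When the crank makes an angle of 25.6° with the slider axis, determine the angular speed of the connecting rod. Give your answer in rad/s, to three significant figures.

ω = 11.35 rad/s
The rod makes angle φ with the slider axis where L sinφ = r sinθ; differentiating, L cosφ·φ̇ = r ω cosθ.
L cosφ = √(L² − r² sin²θ) = 0.3078 m.
|ω_rod| = r ω |cosθ| / √(L² − r² sin²θ) = 0.0703·11.35·0.90183/0.3078 = 2.3378 rad/s.

2.34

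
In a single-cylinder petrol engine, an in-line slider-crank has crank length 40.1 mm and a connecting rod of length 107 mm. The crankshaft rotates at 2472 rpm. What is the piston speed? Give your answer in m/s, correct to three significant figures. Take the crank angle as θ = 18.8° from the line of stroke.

4.54

ω = 2π·2472/60 = 258.9 rad/s
For an in-line slider-crank, x = r cosθ + √(L² − r² sin²θ), so v = −rω sinθ·[1 + r cosθ/√(L² − r² sin²θ)].
With r = 0.0401 m, L = 0.107 m, θ = 18.8°: √(L² − r² sin²θ) = 0.10622 m.
v = −0.0401·258.9·0.32227·[1 + 0.0401·0.94665/0.10622] = -4.5409 m/s.
|v| = 4.5409 m/s.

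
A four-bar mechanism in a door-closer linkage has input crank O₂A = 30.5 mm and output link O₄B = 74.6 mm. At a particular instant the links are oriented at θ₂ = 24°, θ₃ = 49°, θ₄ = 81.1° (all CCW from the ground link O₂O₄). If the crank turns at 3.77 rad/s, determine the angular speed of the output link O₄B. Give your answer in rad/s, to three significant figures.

1.23

ω₂ = 3.77 rad/s
Differentiating the loop-closure r₂e^{iθ₂}+r₃e^{iθ₃}=r₁+r₄e^{iθ₄} gives r₂ω₂e^{iθ₂}+r₃ω₃e^{iθ₃}=r₄ω₄e^{iθ₄}.
Eliminating the other unknown: ω₄ = r₂ω₂ sin(θ₂−θ₃) / [r₄ sin(θ₄−θ₃)].
Numerator sine = -0.42262; denominator sine = +0.53140.
Result = 0.0305·3.77·(-0.42262) / (0.0746·(+0.53140)) = -1.2258 rad/s; magnitude 1.2258 rad/s.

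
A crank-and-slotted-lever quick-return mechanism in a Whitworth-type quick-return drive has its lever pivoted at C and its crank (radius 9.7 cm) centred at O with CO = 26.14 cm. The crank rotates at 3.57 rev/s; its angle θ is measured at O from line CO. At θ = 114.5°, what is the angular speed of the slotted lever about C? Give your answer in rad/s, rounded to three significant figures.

0.437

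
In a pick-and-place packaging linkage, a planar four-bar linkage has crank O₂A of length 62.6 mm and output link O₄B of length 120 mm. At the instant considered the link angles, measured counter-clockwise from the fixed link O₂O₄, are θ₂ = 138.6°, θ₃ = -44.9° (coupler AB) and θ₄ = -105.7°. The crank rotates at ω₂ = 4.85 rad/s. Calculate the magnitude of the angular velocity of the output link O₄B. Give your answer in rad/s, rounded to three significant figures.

ω₂ = 4.85 rad/s
Differentiating the loop-closure r₂e^{iθ₂}+r₃e^{iθ₃}=r₁+r₄e^{iθ₄} gives r₂ω₂e^{iθ₂}+r₃ω₃e^{iθ₃}=r₄ω₄e^{iθ₄}.
Eliminating the other unknown: ω₄ = r₂ω₂ sin(θ₂−θ₃) / [r₄ sin(θ₄−θ₃)].
Numerator sine = -0.06105; denominator sine = -0.87292.
Result = 0.0626·4.85·(-0.06105) / (0.12·(-0.87292)) = +0.17694 rad/s; magnitude 0.17694 rad/s.

0.177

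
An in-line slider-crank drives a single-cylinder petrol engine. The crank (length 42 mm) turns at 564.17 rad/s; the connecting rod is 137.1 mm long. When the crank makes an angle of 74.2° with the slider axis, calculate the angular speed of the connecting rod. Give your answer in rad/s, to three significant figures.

49.2

ω = 564.2 rad/s
The rod makes angle φ with the slider axis where L sinφ = r sinθ; differentiating, L cosφ·φ̇ = r ω cosθ.
L cosφ = √(L² − r² sin²θ) = 0.13101 m.
|ω_rod| = r ω |cosθ| / √(L² − r² sin²θ) = 0.042·564.2·0.27228/0.13101 = 49.247 rad/s.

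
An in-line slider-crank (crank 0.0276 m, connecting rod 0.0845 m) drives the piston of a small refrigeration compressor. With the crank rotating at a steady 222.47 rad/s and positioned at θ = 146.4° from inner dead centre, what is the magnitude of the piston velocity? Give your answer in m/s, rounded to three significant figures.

ω = 222.5 rad/s
For an in-line slider-crank, x = r cosθ + √(L² − r² sin²θ), so v = −rω sinθ·[1 + r cosθ/√(L² − r² sin²θ)].
With r = 0.0276 m, L = 0.0845 m, θ = 146.4°: √(L² − r² sin²θ) = 0.083108 m.
v = −0.0276·222.5·0.55339·[1 + 0.0276·-0.83292/0.083108] = -2.458 m/s.
|v| = 2.458 m/s.

2.46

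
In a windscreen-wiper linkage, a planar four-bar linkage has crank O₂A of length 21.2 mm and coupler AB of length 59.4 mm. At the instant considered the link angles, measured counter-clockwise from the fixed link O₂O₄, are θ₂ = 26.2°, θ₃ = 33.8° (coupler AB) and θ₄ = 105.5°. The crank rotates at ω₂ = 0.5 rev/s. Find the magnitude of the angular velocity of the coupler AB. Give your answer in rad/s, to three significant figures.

1.16

ω₂ = 3.142 rad/s (from 0.5 rev/s).
Differentiating the loop-closure r₂e^{iθ₂}+r₃e^{iθ₃}=r₁+r₄e^{iθ₄} gives r₂ω₂e^{iθ₂}+r₃ω₃e^{iθ₃}=r₄ω₄e^{iθ₄}.
Eliminating the other unknown: ω₃ = r₂ω₂ sin(θ₄−θ₂) / [r₃ sin(θ₃−θ₄)].
Numerator sine = +0.98261; denominator sine = -0.94943.
Result = 0.0212·3.142·(+0.98261) / (0.0594·(-0.94943)) = -1.1604 rad/s; magnitude 1.1604 rad/s.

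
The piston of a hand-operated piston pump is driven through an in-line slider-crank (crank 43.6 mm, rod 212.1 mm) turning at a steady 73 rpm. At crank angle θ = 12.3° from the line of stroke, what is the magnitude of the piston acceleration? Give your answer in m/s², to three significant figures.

2.97

ω = 2π·73/60 = 7.645 rad/s
x(θ) = r cosθ + √(L² − r² sin²θ); with ω constant, a = ω²·d²x/dθ².
d²x/dθ² = −r cosθ − r²(cos2θ)/√u − r⁴ sin²2θ/(4u^{3/2}),  u = L² − r² sin²θ = 0.0449001 m².
Substituting r = 0.0436 m, L = 0.2121 m, θ = 12.3°: d²x/dθ² = -0.050773 m.
a = ω²·d²x/dθ² = (7.645)²·(-0.050773) = -2.9671 m/s²;  |a| = 2.9671 m/s².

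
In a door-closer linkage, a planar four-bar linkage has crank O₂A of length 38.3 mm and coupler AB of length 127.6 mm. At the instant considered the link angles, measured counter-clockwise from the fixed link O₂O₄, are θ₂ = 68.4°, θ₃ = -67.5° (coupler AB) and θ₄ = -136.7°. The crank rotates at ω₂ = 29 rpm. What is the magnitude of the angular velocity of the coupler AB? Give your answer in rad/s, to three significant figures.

0.414

ω₂ = 3.037 rad/s (from 29 rpm).
Differentiating the loop-closure r₂e^{iθ₂}+r₃e^{iθ₃}=r₁+r₄e^{iθ₄} gives r₂ω₂e^{iθ₂}+r₃ω₃e^{iθ₃}=r₄ω₄e^{iθ₄}.
Eliminating the other unknown: ω₃ = r₂ω₂ sin(θ₄−θ₂) / [r₃ sin(θ₃−θ₄)].
Numerator sine = +0.42420; denominator sine = +0.93483.
Result = 0.0383·3.037·(+0.42420) / (0.1276·(+0.93483)) = +0.41363 rad/s; magnitude 0.41363 rad/s.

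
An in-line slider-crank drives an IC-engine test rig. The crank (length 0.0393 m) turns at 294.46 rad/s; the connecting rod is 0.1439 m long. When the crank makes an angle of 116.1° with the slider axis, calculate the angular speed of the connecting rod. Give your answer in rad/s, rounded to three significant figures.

ω = 294.5 rad/s
The rod makes angle φ with the slider axis where L sinφ = r sinθ; differentiating, L cosφ·φ̇ = r ω cosθ.
L cosφ = √(L² − r² sin²θ) = 0.13951 m.
|ω_rod| = r ω |cosθ| / √(L² − r² sin²θ) = 0.0393·294.5·0.43994/0.13951 = 36.494 rad/s.

36.5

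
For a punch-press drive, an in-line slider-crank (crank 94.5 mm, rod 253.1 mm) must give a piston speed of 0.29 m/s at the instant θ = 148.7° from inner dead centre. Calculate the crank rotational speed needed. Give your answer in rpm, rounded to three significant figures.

83.6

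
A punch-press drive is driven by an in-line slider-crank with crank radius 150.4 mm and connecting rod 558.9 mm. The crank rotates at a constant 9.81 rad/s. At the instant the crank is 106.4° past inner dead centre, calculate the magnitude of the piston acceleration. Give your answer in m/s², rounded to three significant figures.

ω = 9.81 rad/s
x(θ) = r cosθ + √(L² − r² sin²θ); with ω constant, a = ω²·d²x/dθ².
d²x/dθ² = −r cosθ − r²(cos2θ)/√u − r⁴ sin²2θ/(4u^{3/2}),  u = L² − r² sin²θ = 0.291552 m².
Substituting r = 0.1504 m, L = 0.5589 m, θ = 106.4°: d²x/dθ² = +0.077439 m.
a = ω²·d²x/dθ² = (9.81)²·(+0.077439) = +7.4525 m/s²;  |a| = 7.4525 m/s².

7.45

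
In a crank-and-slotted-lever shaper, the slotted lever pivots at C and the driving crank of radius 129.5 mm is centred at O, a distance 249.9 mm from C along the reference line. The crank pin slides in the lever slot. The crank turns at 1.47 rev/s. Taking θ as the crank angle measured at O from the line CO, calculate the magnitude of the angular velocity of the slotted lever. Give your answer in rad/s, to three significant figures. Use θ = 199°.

ω = 9.236 rad/s (from 1.47 rev/s).
Crank pin A relative to C: A = (d + r cosθ, r sinθ); lever angle φ = atan2(r sinθ, d + r cosθ).
Differentiating tanφ: φ̇ = rω(d cosθ + r)/(d² + r² + 2dr cosθ).
d² + r² + 2dr cosθ = |CA|² = 0.0180224 m²;  d cosθ + r = -0.10679 m.
|ω_lever| = |0.1295·9.236·-0.10679| / 0.0180224 = 7.087 rad/s.

7.09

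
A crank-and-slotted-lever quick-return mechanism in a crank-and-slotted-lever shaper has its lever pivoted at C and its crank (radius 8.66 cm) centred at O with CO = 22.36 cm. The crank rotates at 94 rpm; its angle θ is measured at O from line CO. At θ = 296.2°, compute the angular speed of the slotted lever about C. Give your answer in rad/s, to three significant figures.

2.12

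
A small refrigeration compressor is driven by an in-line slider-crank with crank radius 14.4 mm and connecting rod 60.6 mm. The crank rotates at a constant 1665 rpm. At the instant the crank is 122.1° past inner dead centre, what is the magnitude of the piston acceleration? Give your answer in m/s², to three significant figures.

ω = 2π·1665/60 = 174.4 rad/s
x(θ) = r cosθ + √(L² − r² sin²θ); with ω constant, a = ω²·d²x/dθ².
d²x/dθ² = −r cosθ − r²(cos2θ)/√u − r⁴ sin²2θ/(4u^{3/2}),  u = L² − r² sin²θ = 0.00352356 m².
Substituting r = 0.0144 m, L = 0.0606 m, θ = 122.1°: d²x/dθ² = +0.0091309 m.
a = ω²·d²x/dθ² = (174.4)²·(+0.0091309) = +277.59 m/s²;  |a| = 277.59 m/s².

278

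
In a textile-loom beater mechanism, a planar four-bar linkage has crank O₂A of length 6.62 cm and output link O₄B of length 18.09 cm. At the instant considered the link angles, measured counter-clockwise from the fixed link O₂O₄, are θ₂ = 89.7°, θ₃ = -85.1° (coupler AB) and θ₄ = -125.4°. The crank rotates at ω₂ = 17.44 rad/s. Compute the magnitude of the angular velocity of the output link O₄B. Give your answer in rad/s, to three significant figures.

0.894

ω₂ = 17.44 rad/s
Differentiating the loop-closure r₂e^{iθ₂}+r₃e^{iθ₃}=r₁+r₄e^{iθ₄} gives r₂ω₂e^{iθ₂}+r₃ω₃e^{iθ₃}=r₄ω₄e^{iθ₄}.
Eliminating the other unknown: ω₄ = r₂ω₂ sin(θ₂−θ₃) / [r₄ sin(θ₄−θ₃)].
Numerator sine = +0.09063; denominator sine = -0.64679.
Result = 0.0662·17.44·(+0.09063) / (0.1809·(-0.64679)) = -0.89431 rad/s; magnitude 0.89431 rad/s.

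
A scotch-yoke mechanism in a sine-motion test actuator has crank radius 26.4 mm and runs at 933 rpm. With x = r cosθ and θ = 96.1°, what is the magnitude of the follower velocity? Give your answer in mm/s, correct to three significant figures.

ω = 97.7 rad/s (from 933 rpm).
x = r cosθ ⇒ ẋ = −rω sinθ.
|v| = rω|sinθ| = 0.0264·97.7·|sin 96.1°| = 2.5648 m/s = 2564.8 mm/s.

2560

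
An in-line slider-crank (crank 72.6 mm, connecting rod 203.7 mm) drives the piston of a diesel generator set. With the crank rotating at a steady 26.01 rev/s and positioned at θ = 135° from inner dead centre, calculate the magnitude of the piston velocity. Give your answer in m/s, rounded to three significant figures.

ω = 2π·26 = 163.4 rad/s
For an in-line slider-crank, x = r cosθ + √(L² − r² sin²θ), so v = −rω sinθ·[1 + r cosθ/√(L² − r² sin²θ)].
With r = 0.0726 m, L = 0.2037 m, θ = 135°: √(L² − r² sin²θ) = 0.19713 m.
v = −0.0726·163.4·0.70711·[1 + 0.0726·-0.70711/0.19713] = -6.2048 m/s.
|v| = 6.2048 m/s.

6.20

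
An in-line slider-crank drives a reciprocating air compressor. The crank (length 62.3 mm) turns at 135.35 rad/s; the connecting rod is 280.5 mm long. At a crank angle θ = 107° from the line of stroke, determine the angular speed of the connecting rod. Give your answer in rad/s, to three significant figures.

8.99

ω = 135.3 rad/s
The rod makes angle φ with the slider axis where L sinφ = r sinθ; differentiating, L cosφ·φ̇ = r ω cosθ.
L cosφ = √(L² − r² sin²θ) = 0.2741 m.
|ω_rod| = r ω |cosθ| / √(L² − r² sin²θ) = 0.0623·135.3·0.29237/0.2741 = 8.9944 rad/s.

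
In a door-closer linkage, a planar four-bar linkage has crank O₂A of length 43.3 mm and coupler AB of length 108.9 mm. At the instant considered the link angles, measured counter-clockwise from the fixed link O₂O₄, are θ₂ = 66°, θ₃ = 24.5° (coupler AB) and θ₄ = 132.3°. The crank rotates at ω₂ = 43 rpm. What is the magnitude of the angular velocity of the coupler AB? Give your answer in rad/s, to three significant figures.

ω₂ = 4.503 rad/s (from 43 rpm).
Differentiating the loop-closure r₂e^{iθ₂}+r₃e^{iθ₃}=r₁+r₄e^{iθ₄} gives r₂ω₂e^{iθ₂}+r₃ω₃e^{iθ₃}=r₄ω₄e^{iθ₄}.
Eliminating the other unknown: ω₃ = r₂ω₂ sin(θ₄−θ₂) / [r₃ sin(θ₃−θ₄)].
Numerator sine = +0.91566; denominator sine = -0.95213.
Result = 0.0433·4.503·(+0.91566) / (0.1089·(-0.95213)) = -1.7219 rad/s; magnitude 1.7219 rad/s.

1.72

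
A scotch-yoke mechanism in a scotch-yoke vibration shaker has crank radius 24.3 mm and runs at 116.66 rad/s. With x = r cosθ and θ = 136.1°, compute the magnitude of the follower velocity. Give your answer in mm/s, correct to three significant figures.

ω = 116.7 rad/s
x = r cosθ ⇒ ẋ = −rω sinθ.
|v| = rω|sinθ| = 0.0243·116.7·|sin 136.1°| = 1.9657 m/s = 1965.7 mm/s.

1970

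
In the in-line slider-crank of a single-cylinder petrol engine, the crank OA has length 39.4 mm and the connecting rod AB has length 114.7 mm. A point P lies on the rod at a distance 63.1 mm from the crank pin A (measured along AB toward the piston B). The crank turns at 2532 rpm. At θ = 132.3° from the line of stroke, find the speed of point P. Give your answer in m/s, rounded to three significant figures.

7.42

ω = 265.2 rad/s.  Crank-pin speed |V_A| = rω = 10.447 m/s, perpendicular to OA.
Rod angle: sinφ = −(r/L) sinθ ⇒ φ = -14.718°; ω_rod = −rω cosθ/√(L²−r²sin²θ) = +63.378 rad/s.
V_P = V_A + ω_rod × AP, with AP = 0.0631 m along the rod.
Components: V_Px = −rω sinθ − a·ω_rod·sinφ = -6.7108 m/s;  V_Py = rω cosθ + a·ω_rod·cosφ = -3.163 m/s.
|V_P| = √(V_Px² + V_Py²) = 7.4189 m/s.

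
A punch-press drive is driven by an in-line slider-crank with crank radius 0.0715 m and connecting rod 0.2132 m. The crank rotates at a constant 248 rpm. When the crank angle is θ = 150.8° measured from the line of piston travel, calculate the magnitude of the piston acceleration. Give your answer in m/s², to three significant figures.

33.2

ω = 2π·248/60 = 25.97 rad/s
x(θ) = r cosθ + √(L² − r² sin²θ); with ω constant, a = ω²·d²x/dθ².
d²x/dθ² = −r cosθ − r²(cos2θ)/√u − r⁴ sin²2θ/(4u^{3/2}),  u = L² − r² sin²θ = 0.0442375 m².
Substituting r = 0.0715 m, L = 0.2132 m, θ = 150.8°: d²x/dθ² = +0.049168 m.
a = ω²·d²x/dθ² = (25.97)²·(+0.049168) = +33.162 m/s²;  |a| = 33.162 m/s².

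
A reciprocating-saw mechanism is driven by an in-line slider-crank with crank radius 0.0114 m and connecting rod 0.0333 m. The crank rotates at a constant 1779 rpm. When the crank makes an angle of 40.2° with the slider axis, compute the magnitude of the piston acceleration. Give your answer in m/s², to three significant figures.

330

ω = 2π·1779/60 = 186.3 rad/s
x(θ) = r cosθ + √(L² − r² sin²θ); with ω constant, a = ω²·d²x/dθ².
d²x/dθ² = −r cosθ − r²(cos2θ)/√u − r⁴ sin²2θ/(4u^{3/2}),  u = L² − r² sin²θ = 0.00105475 m².
Substituting r = 0.0114 m, L = 0.0333 m, θ = 40.2°: d²x/dθ² = -0.0094945 m.
a = ω²·d²x/dθ² = (186.3)²·(-0.0094945) = -329.52 m/s²;  |a| = 329.52 m/s².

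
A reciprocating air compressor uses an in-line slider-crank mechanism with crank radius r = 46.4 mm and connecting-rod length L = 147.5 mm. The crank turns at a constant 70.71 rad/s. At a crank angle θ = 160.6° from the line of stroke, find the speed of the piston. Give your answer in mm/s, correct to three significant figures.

ω = 70.71 rad/s
For an in-line slider-crank, x = r cosθ + √(L² − r² sin²θ), so v = −rω sinθ·[1 + r cosθ/√(L² − r² sin²θ)].
With r = 0.0464 m, L = 0.1475 m, θ = 160.6°: √(L² − r² sin²θ) = 0.14669 m.
v = −0.0464·70.71·0.33216·[1 + 0.0464·-0.94322/0.14669] = -0.76466 m/s.
|v| = 0.76466 m/s = 764.66 mm/s.

765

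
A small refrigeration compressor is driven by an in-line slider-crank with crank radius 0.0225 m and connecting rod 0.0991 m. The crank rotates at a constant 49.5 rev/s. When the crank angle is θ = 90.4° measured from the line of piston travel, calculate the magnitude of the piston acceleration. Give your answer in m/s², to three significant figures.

ω = 2π·49.5 = 311 rad/s
x(θ) = r cosθ + √(L² − r² sin²θ); with ω constant, a = ω²·d²x/dθ².
d²x/dθ² = −r cosθ − r²(cos2θ)/√u − r⁴ sin²2θ/(4u^{3/2}),  u = L² − r² sin²θ = 0.00931458 m².
Substituting r = 0.0225 m, L = 0.0991 m, θ = 90.4°: d²x/dθ² = +0.005402 m.
a = ω²·d²x/dθ² = (311)²·(+0.005402) = +522.55 m/s²;  |a| = 522.55 m/s².

523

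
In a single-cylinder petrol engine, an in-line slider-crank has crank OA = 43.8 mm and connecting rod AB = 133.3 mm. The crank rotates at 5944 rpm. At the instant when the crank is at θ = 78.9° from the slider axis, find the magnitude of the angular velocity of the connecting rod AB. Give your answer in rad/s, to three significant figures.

41.6

ω = 622.5 rad/s (converted from 5944 rpm).
The rod makes angle φ with the slider axis where L sinφ = r sinθ; differentiating, L cosφ·φ̇ = r ω cosθ.
L cosφ = √(L² − r² sin²θ) = 0.12618 m.
|ω_rod| = r ω |cosθ| / √(L² − r² sin²θ) = 0.0438·622.5·0.19252/0.12618 = 41.598 rad/s.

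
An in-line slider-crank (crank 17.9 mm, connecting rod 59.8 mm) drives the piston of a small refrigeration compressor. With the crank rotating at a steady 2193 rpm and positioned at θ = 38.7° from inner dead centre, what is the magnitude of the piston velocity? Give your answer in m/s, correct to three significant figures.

ω = 2π·2193/60 = 229.7 rad/s
For an in-line slider-crank, x = r cosθ + √(L² − r² sin²θ), so v = −rω sinθ·[1 + r cosθ/√(L² − r² sin²θ)].
With r = 0.0179 m, L = 0.0598 m, θ = 38.7°: √(L² − r² sin²θ) = 0.058743 m.
v = −0.0179·229.7·0.62524·[1 + 0.0179·0.78043/0.058743] = -3.1814 m/s.
|v| = 3.1814 m/s.

3.18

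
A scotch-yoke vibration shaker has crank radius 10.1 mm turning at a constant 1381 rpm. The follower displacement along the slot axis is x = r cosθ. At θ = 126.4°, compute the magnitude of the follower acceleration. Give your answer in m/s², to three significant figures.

125

ω = 144.6 rad/s (from 1381 rpm).
x = r cosθ ⇒ ẍ = −rω² cosθ (ω constant).
|a| = rω²|cosθ| = 0.0101·(144.6)²·|cos 126.4°| = 125.35 m/s².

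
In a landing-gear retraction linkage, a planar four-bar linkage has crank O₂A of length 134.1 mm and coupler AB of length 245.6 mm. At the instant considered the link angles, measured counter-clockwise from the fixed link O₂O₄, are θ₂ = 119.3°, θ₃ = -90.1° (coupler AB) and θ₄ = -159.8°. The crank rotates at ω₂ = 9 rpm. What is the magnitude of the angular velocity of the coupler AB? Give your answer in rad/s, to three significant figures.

0.542

ω₂ = 0.9425 rad/s (from 9 rpm).
Differentiating the loop-closure r₂e^{iθ₂}+r₃e^{iθ₃}=r₁+r₄e^{iθ₄} gives r₂ω₂e^{iθ₂}+r₃ω₃e^{iθ₃}=r₄ω₄e^{iθ₄}.
Eliminating the other unknown: ω₃ = r₂ω₂ sin(θ₄−θ₂) / [r₃ sin(θ₃−θ₄)].
Numerator sine = +0.98741; denominator sine = +0.93789.
Result = 0.1341·0.9425·(+0.98741) / (0.2456·(+0.93789)) = +0.54178 rad/s; magnitude 0.54178 rad/s.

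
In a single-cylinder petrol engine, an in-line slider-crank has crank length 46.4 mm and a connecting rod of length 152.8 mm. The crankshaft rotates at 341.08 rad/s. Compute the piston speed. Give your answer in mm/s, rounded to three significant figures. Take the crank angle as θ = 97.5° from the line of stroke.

15000

ω = 341.1 rad/s
For an in-line slider-crank, x = r cosθ + √(L² − r² sin²θ), so v = −rω sinθ·[1 + r cosθ/√(L² − r² sin²θ)].
With r = 0.0464 m, L = 0.1528 m, θ = 97.5°: √(L² − r² sin²θ) = 0.14571 m.
v = −0.0464·341.1·0.99144·[1 + 0.0464·-0.13053/0.14571] = -15.039 m/s.
|v| = 15.039 m/s = 15039 mm/s.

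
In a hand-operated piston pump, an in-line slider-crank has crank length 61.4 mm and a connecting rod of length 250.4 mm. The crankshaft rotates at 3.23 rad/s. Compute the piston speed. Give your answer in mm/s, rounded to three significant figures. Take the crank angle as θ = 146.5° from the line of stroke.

ω = 3.23 rad/s
For an in-line slider-crank, x = r cosθ + √(L² − r² sin²θ), so v = −rω sinθ·[1 + r cosθ/√(L² − r² sin²θ)].
With r = 0.0614 m, L = 0.2504 m, θ = 146.5°: √(L² − r² sin²θ) = 0.2481 m.
v = −0.0614·3.23·0.55194·[1 + 0.0614·-0.83389/0.2481] = -0.086871 m/s.
|v| = 0.086871 m/s = 86.871 mm/s.

86.9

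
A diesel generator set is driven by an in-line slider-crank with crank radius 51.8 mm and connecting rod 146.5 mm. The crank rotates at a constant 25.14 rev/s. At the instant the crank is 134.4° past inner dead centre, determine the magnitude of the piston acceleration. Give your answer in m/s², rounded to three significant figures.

ω = 2π·25.1 = 158 rad/s
x(θ) = r cosθ + √(L² − r² sin²θ); with ω constant, a = ω²·d²x/dθ².
d²x/dθ² = −r cosθ − r²(cos2θ)/√u − r⁴ sin²2θ/(4u^{3/2}),  u = L² − r² sin²θ = 0.0200925 m².
Substituting r = 0.0518 m, L = 0.1465 m, θ = 134.4°: d²x/dθ² = +0.036007 m.
a = ω²·d²x/dθ² = (158)²·(+0.036007) = +898.42 m/s²;  |a| = 898.42 m/s².

898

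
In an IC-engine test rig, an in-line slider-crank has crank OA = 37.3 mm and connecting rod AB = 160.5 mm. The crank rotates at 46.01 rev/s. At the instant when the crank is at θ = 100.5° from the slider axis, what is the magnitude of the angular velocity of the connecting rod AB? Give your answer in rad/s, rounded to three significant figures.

ω = 289.1 rad/s (converted from 46.01 rev/s).
The rod makes angle φ with the slider axis where L sinφ = r sinθ; differentiating, L cosφ·φ̇ = r ω cosθ.
L cosφ = √(L² − r² sin²θ) = 0.15625 m.
|ω_rod| = r ω |cosθ| / √(L² − r² sin²θ) = 0.0373·289.1·0.18224/0.15625 = 12.576 rad/s.

12.6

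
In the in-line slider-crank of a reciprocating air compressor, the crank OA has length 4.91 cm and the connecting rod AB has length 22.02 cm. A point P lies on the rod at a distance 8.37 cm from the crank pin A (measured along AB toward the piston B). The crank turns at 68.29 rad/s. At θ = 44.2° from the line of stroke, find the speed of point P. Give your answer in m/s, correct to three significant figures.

ω = 68.29 rad/s.  Crank-pin speed |V_A| = rω = 3.353 m/s, perpendicular to OA.
Rod angle: sinφ = −(r/L) sinθ ⇒ φ = -8.943°; ω_rod = −rω cosθ/√(L²−r²sin²θ) = -11.051 rad/s.
V_P = V_A + ω_rod × AP, with AP = 0.0837 m along the rod.
Components: V_Px = −rω sinθ − a·ω_rod·sinφ = -2.4814 m/s;  V_Py = rω cosθ + a·ω_rod·cosφ = +1.4901 m/s.
|V_P| = √(V_Px² + V_Py²) = 2.8944 m/s.

2.89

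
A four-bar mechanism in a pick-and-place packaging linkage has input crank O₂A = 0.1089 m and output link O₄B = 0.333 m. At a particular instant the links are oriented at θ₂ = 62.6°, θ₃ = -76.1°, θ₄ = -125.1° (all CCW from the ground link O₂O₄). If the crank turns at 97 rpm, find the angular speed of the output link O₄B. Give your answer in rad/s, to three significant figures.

ω₂ = 10.16 rad/s (from 97 rpm).
Differentiating the loop-closure r₂e^{iθ₂}+r₃e^{iθ₃}=r₁+r₄e^{iθ₄} gives r₂ω₂e^{iθ₂}+r₃ω₃e^{iθ₃}=r₄ω₄e^{iθ₄}.
Eliminating the other unknown: ω₄ = r₂ω₂ sin(θ₂−θ₃) / [r₄ sin(θ₄−θ₃)].
Numerator sine = +0.66000; denominator sine = -0.75471.
Result = 0.1089·10.16·(+0.66000) / (0.333·(-0.75471)) = -2.905 rad/s; magnitude 2.905 rad/s.

2.91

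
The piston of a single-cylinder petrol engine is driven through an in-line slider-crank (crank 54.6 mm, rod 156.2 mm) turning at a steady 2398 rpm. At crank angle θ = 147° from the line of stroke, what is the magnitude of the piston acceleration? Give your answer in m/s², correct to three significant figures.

ω = 2π·2398/60 = 251.1 rad/s
x(θ) = r cosθ + √(L² − r² sin²θ); with ω constant, a = ω²·d²x/dθ².
d²x/dθ² = −r cosθ − r²(cos2θ)/√u − r⁴ sin²2θ/(4u^{3/2}),  u = L² − r² sin²θ = 0.0235141 m².
Substituting r = 0.0546 m, L = 0.1562 m, θ = 147°: d²x/dθ² = +0.03737 m.
a = ω²·d²x/dθ² = (251.1)²·(+0.03737) = +2356.5 m/s²;  |a| = 2356.5 m/s².

2360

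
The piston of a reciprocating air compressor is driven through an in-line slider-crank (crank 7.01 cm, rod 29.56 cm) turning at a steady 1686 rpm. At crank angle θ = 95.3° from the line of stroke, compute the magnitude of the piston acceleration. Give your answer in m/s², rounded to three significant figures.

726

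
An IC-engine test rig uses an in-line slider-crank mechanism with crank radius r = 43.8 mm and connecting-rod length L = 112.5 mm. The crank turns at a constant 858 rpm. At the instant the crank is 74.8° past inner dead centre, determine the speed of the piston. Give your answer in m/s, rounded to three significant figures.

ω = 2π·858/60 = 89.85 rad/s
For an in-line slider-crank, x = r cosθ + √(L² − r² sin²θ), so v = −rω sinθ·[1 + r cosθ/√(L² − r² sin²θ)].
With r = 0.0438 m, L = 0.1125 m, θ = 74.8°: √(L² − r² sin²θ) = 0.10426 m.
v = −0.0438·89.85·0.96502·[1 + 0.0438·0.26219/0.10426] = -4.2161 m/s.
|v| = 4.2161 m/s.

4.22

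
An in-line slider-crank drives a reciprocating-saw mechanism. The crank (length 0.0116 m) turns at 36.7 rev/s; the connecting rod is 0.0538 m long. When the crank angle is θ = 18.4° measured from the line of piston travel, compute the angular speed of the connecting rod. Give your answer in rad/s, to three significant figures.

ω = 230.6 rad/s (converted from 36.7 rev/s).
The rod makes angle φ with the slider axis where L sinφ = r sinθ; differentiating, L cosφ·φ̇ = r ω cosθ.
L cosφ = √(L² − r² sin²θ) = 0.053675 m.
|ω_rod| = r ω |cosθ| / √(L² − r² sin²θ) = 0.0116·230.6·0.94888/0.053675 = 47.287 rad/s.

47.3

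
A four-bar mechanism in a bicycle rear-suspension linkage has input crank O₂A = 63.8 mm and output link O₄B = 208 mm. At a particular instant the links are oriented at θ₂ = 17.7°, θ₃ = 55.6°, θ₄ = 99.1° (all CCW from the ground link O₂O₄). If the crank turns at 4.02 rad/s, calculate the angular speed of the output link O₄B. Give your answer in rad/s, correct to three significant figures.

ω₂ = 4.02 rad/s
Differentiating the loop-closure r₂e^{iθ₂}+r₃e^{iθ₃}=r₁+r₄e^{iθ₄} gives r₂ω₂e^{iθ₂}+r₃ω₃e^{iθ₃}=r₄ω₄e^{iθ₄}.
Eliminating the other unknown: ω₄ = r₂ω₂ sin(θ₂−θ₃) / [r₄ sin(θ₄−θ₃)].
Numerator sine = -0.61429; denominator sine = +0.68835.
Result = 0.0638·4.02·(-0.61429) / (0.208·(+0.68835)) = -1.1004 rad/s; magnitude 1.1004 rad/s.

1.10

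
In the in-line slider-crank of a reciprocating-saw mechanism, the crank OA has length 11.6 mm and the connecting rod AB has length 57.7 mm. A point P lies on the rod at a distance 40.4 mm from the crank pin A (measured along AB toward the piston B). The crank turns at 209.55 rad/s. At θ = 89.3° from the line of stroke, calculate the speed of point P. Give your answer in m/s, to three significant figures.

2.43

ω = 209.6 rad/s.  Crank-pin speed |V_A| = rω = 2.4308 m/s, perpendicular to OA.
Rod angle: sinφ = −(r/L) sinθ ⇒ φ = -11.597°; ω_rod = −rω cosθ/√(L²−r²sin²θ) = -0.5254 rad/s.
V_P = V_A + ω_rod × AP, with AP = 0.0404 m along the rod.
Components: V_Px = −rω sinθ − a·ω_rod·sinφ = -2.4349 m/s;  V_Py = rω cosθ + a·ω_rod·cosφ = +0.0089039 m/s.
|V_P| = √(V_Px² + V_Py²) = 2.4349 m/s.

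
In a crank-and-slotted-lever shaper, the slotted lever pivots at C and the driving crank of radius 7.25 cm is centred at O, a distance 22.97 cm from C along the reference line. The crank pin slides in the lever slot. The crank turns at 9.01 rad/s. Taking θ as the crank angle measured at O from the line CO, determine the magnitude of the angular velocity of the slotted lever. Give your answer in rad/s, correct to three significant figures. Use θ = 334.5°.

2.08

ω = 9.01 rad/s
Crank pin A relative to C: A = (d + r cosθ, r sinθ); lever angle φ = atan2(r sinθ, d + r cosθ).
Differentiating tanφ: φ̇ = rω(d cosθ + r)/(d² + r² + 2dr cosθ).
d² + r² + 2dr cosθ = |CA|² = 0.0880803 m²;  d cosθ + r = +0.27982 m.
|ω_lever| = |0.0725·9.01·+0.27982| / 0.0880803 = 2.0752 rad/s.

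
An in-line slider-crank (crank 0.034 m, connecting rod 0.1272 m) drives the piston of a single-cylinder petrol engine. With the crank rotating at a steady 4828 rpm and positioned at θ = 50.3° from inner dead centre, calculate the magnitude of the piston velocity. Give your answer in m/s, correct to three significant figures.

15.5

ω = 2π·4828/60 = 505.6 rad/s
For an in-line slider-crank, x = r cosθ + √(L² − r² sin²θ), so v = −rω sinθ·[1 + r cosθ/√(L² − r² sin²θ)].
With r = 0.034 m, L = 0.1272 m, θ = 50.3°: √(L² − r² sin²θ) = 0.12448 m.
v = −0.034·505.6·0.76940·[1 + 0.034·0.63877/0.12448] = -15.533 m/s.
|v| = 15.533 m/s.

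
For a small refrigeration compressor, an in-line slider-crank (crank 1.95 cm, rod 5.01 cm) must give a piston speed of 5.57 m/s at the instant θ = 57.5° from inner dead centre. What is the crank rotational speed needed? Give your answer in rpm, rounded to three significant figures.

2650

For an in-line slider-crank, |v_piston| = rω|sinθ|·[1 + r cosθ/√(L² − r² sin²θ)].
With r = 0.0195 m, L = 0.0501 m, θ = 57.5°: the bracketed kinematic factor |dx/dθ| = 0.020087 m.
ω = v/|dx/dθ| = 5.57/0.020087 = 277.29 rad/s.
N = 60ω/(2π) = 2647.9 rpm.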